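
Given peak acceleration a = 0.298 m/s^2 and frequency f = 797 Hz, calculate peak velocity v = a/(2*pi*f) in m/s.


omega = 2*pi*f = 2*pi*797 = 5007.7 rad/s
v = a / omega = 0.298 / 5007.7 = 5.9508e-05 m/s


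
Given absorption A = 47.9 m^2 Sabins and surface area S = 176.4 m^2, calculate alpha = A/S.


Absorption coefficient = absorbed power / incident power
alpha = A / S = 47.9 / 176.4 = 0.27154


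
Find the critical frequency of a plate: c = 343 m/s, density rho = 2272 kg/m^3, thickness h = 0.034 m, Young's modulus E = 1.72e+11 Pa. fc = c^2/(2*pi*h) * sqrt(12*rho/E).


12*rho/E = 12*2272/1.72e+11 = 1.58512e-07
sqrt(12*rho/E) = sqrt(1.58512e-07) = 0.000398136
c^2/(2*pi*h) = 343^2/(2*pi*0.034) = 550718
fc = 550718 * 0.000398136 = 219.26 Hz


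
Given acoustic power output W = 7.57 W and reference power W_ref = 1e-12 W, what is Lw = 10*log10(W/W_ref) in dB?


W / W_ref = 7.57 / 1e-12 = 7.57e+12
Lw = 10 * log10(7.57e+12) = 128.79 dB


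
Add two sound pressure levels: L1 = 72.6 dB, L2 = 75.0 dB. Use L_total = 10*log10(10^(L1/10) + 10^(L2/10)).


10^(72.6/10) = 1.8197e+07
10^(75.0/10) = 3.16228e+07
Sum = 1.8197e+07 + 3.16228e+07 = 4.98198e+07
L_total = 10*log10(4.98198e+07) = 76.974 dB


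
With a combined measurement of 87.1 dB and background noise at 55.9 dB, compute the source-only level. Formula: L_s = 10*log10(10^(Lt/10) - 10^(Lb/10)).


10^(87.1/10) = 5.12861e+08
10^(55.9/10) = 389045
Difference = 5.12861e+08 - 389045 = 5.12472e+08
L_source = 10*log10(5.12472e+08) = 87.097 dB


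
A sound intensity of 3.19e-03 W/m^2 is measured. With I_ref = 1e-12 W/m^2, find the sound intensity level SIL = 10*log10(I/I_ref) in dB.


I / I_ref = 3.19e-03 / 1e-12 = 3.19e+09
SIL = 10 * log10(3.19e+09) = 95.038 dB


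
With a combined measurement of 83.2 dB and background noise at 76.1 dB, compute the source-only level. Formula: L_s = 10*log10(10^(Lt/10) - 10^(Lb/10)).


10^(83.2/10) = 2.0893e+08
10^(76.1/10) = 4.0738e+07
Difference = 2.0893e+08 - 4.0738e+07 = 1.68192e+08
L_source = 10*log10(1.68192e+08) = 82.258 dB


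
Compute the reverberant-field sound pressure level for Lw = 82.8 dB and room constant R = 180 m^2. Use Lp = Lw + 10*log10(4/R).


4/R = 4/180 = 0.0222222
Lp = 82.8 + 10*log10(0.0222222) = 66.268 dB


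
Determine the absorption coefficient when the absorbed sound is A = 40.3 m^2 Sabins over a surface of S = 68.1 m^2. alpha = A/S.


Absorption coefficient = absorbed power / incident power
alpha = A / S = 40.3 / 68.1 = 0.59178


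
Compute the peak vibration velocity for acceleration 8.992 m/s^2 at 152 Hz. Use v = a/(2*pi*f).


omega = 2*pi*f = 2*pi*152 = 955.044 rad/s
v = a / omega = 8.992 / 955.044 = 0.0094153 m/s


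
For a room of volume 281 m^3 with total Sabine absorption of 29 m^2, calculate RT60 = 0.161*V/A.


RT60 = 0.161 * 281 / 29 = 1.56 s


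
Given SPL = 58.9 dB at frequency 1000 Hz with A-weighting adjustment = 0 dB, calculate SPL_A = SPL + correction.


A-weighting table: 1000 Hz -> 0 dB correction
SPL_A = SPL + correction = 58.9 + (0) = 58.9 dBA


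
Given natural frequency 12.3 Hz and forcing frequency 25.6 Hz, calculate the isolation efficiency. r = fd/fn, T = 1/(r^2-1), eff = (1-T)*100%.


r = 25.6 / 12.3 = 2.0813
r^2 - 1 = 2.0813^2 - 1 = 3.33181
T = 1/3.33181 = 0.300137
Efficiency = (1 - 0.300137)*100 = 69.986 %


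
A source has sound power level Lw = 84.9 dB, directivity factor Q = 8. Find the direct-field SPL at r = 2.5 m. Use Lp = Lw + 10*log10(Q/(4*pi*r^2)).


4*pi*r^2 = 4*pi*2.5^2 = 78.5398 m^2
Q / (4*pi*r^2) = 8 / 78.5398 = 0.101859
Lp = 84.9 + 10*log10(0.101859) = 74.98 dB


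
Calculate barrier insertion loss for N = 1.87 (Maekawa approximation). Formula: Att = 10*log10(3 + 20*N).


3 + 20*N = 3 + 20*1.87 = 40.4
Att = 10*log10(40.4) = 16.064 dB


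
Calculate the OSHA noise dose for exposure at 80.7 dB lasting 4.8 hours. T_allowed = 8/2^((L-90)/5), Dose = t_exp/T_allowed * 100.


T_allowed = 8 / 2^((80.7 - 90)/5) = 29.0406 hr
Dose = 4.8 / 29.0406 * 100 = 16.529 %


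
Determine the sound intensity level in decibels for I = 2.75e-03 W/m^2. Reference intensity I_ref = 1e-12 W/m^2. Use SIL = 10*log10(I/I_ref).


I / I_ref = 2.75e-03 / 1e-12 = 2.75e+09
SIL = 10 * log10(2.75e+09) = 94.393 dB


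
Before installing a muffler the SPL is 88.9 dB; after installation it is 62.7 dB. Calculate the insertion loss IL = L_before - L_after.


Insertion loss = SPL without muffler - SPL with muffler
IL = 88.9 - 62.7 = 26.2 dB


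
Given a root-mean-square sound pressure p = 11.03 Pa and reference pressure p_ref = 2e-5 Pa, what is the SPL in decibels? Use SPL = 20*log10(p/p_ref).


p / p_ref = 11.03 / 2e-5 = 551500
SPL = 20 * log10(551500) = 114.83 dB


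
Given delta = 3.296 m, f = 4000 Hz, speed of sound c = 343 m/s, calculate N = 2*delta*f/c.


N = 2*delta*f/c = 2*delta/lambda, where lambda = c/f
lambda = 343 / 4000 = 0.08575 m
N = 2 * 3.296 / 0.08575 = 76.875


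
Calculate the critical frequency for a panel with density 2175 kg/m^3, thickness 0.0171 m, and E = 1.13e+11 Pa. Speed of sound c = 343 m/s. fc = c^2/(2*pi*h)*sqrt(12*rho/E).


12*rho/E = 12*2175/1.13e+11 = 2.30973e-07
sqrt(12*rho/E) = sqrt(2.30973e-07) = 0.000480597
c^2/(2*pi*h) = 343^2/(2*pi*0.0171) = 1.095e+06
fc = 1.095e+06 * 0.000480597 = 526.25 Hz


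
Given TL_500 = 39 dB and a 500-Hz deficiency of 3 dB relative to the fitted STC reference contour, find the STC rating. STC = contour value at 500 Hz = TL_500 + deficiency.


By ASTM E413, STC = value of the fitted reference contour at 500 Hz.
Contour value at 500 Hz = TL_500 + deficiency = 39 + 3 = 42
STC = 42


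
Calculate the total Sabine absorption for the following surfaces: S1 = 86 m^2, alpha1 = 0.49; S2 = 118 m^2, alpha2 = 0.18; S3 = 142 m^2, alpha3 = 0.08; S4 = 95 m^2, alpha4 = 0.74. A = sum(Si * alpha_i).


86 * 0.49 = 42.14
118 * 0.18 = 21.24
142 * 0.08 = 11.36
95 * 0.74 = 70.3
A_total = 42.14 + 21.24 + 11.36 + 70.3 = 145.04 m^2


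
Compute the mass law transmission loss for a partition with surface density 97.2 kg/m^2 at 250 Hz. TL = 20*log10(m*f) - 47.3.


m * f = 97.2 * 250 = 24300
20*log10(24300) = 87.7121 dB
TL = 87.7121 - 47.3 = 40.412 dB


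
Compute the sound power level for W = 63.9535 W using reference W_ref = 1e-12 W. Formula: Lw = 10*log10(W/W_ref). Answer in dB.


W / W_ref = 63.9535 / 1e-12 = 6.39535e+13
Lw = 10 * log10(6.39535e+13) = 138.06 dB


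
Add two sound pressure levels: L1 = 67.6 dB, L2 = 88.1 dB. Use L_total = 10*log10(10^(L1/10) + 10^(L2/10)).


10^(67.6/10) = 5.7544e+06
10^(88.1/10) = 6.45654e+08
Sum = 5.7544e+06 + 6.45654e+08 = 6.51408e+08
L_total = 10*log10(6.51408e+08) = 88.139 dB


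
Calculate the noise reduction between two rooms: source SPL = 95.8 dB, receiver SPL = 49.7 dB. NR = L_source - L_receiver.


NR = L_source - L_receiver (difference between source and receiving room levels)
NR = 95.8 - 49.7 = 46.1 dB


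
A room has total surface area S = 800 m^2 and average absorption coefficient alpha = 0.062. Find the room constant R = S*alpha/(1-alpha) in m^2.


R = 800 * 0.062 / (1 - 0.062) = 52.878 m^2


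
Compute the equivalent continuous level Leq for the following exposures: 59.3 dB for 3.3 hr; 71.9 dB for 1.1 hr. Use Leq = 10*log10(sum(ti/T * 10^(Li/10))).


T_total = 3.3 + 1.1 = 4.4 hr
(3.3/4.4) * 10^(59.3/10) = 638354
(1.1/4.4) * 10^(71.9/10) = 3.87204e+06
Sum = 638354 + 3.87204e+06 = 4.51039e+06
Leq = 10*log10(4.51039e+06) = 66.542 dB


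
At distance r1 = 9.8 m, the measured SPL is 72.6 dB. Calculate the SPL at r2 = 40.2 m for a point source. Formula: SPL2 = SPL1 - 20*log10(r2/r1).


r2/r1 = 40.2/9.8 = 4.10204
Correction = 20*log10(4.10204) = 12.26 dB
SPL2 = 72.6 - 12.26 = 60.34 dB


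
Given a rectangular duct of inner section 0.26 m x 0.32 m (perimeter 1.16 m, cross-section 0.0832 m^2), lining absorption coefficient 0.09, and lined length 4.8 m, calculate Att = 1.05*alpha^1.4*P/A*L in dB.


alpha^1.4 = 0.09^1.4 = 0.034351
Attenuation rate = 1.05 * alpha^1.4 * P / A
= 1.05 * 0.034351 * 1.16 / 0.0832 = 0.502879 dB/m
Total Att = 0.502879 * 4.8 = 2.4138 dB


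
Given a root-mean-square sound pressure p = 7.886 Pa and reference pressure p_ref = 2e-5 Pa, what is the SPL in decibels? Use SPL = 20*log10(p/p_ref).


p / p_ref = 7.886 / 2e-5 = 394300
SPL = 20 * log10(394300) = 111.92 dB


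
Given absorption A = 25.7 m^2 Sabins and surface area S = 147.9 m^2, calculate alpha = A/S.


Absorption coefficient = absorbed power / incident power
alpha = A / S = 25.7 / 147.9 = 0.17377


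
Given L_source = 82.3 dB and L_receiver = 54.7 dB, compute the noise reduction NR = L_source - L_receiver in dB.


NR = L_source - L_receiver (difference between source and receiving room levels)
NR = 82.3 - 54.7 = 27.6 dB


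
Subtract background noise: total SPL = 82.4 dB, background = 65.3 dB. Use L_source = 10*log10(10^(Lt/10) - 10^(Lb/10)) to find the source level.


10^(82.4/10) = 1.7378e+08
10^(65.3/10) = 3.38844e+06
Difference = 1.7378e+08 - 3.38844e+06 = 1.70392e+08
L_source = 10*log10(1.70392e+08) = 82.314 dB


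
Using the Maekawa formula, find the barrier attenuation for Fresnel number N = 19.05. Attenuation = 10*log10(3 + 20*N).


3 + 20*N = 3 + 20*19.05 = 384
Att = 10*log10(384) = 25.843 dB


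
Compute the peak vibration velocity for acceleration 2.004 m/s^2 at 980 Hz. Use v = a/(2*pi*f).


omega = 2*pi*f = 2*pi*980 = 6157.52 rad/s
v = a / omega = 2.004 / 6157.52 = 0.00032546 m/s


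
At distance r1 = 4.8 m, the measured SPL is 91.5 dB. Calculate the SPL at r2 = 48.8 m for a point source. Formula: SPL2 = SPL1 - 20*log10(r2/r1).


r2/r1 = 48.8/4.8 = 10.1667
Correction = 20*log10(10.1667) = 20.1436 dB
SPL2 = 91.5 - 20.1436 = 71.356 dB


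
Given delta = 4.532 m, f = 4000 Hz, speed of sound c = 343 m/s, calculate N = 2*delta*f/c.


N = 2*delta*f/c = 2*delta/lambda, where lambda = c/f
lambda = 343 / 4000 = 0.08575 m
N = 2 * 4.532 / 0.08575 = 105.7


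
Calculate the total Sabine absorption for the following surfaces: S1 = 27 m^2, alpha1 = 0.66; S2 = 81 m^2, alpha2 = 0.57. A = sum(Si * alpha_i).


27 * 0.66 = 17.82
81 * 0.57 = 46.17
A_total = 17.82 + 46.17 = 63.99 m^2


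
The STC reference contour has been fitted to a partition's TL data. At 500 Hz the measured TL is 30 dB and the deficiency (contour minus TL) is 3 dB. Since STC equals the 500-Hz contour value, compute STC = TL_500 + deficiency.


By ASTM E413, STC = value of the fitted reference contour at 500 Hz.
Contour value at 500 Hz = TL_500 + deficiency = 30 + 3 = 33
STC = 33


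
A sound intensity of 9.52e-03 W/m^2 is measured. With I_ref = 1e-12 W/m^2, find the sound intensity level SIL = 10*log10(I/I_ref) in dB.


I / I_ref = 9.52e-03 / 1e-12 = 9.52e+09
SIL = 10 * log10(9.52e+09) = 99.786 dB


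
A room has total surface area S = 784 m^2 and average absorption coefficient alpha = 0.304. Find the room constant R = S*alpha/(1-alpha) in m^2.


R = 784 * 0.304 / (1 - 0.304) = 342.44 m^2


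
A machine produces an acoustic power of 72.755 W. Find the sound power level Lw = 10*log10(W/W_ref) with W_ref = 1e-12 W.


W / W_ref = 72.755 / 1e-12 = 7.2755e+13
Lw = 10 * log10(7.2755e+13) = 138.62 dB


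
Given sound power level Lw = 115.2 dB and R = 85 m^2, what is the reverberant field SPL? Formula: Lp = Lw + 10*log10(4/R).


4/R = 4/85 = 0.0470588
Lp = 115.2 + 10*log10(0.0470588) = 101.93 dB


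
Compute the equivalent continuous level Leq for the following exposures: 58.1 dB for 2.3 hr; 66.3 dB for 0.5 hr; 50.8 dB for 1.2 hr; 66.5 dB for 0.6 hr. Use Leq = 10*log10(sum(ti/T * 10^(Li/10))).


T_total = 2.3 + 0.5 + 1.2 + 0.6 = 4.6 hr
(2.3/4.6) * 10^(58.1/10) = 322827
(0.5/4.6) * 10^(66.3/10) = 463673
(1.2/4.6) * 10^(50.8/10) = 31363.4
(0.6/4.6) * 10^(66.5/10) = 582631
Sum = 322827 + 463673 + 31363.4 + 582631 = 1.40049e+06
Leq = 10*log10(1.40049e+06) = 61.463 dB


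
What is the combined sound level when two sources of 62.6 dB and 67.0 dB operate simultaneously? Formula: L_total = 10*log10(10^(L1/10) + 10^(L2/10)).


10^(62.6/10) = 1.8197e+06
10^(67.0/10) = 5.01187e+06
Sum = 1.8197e+06 + 5.01187e+06 = 6.83157e+06
L_total = 10*log10(6.83157e+06) = 68.345 dB


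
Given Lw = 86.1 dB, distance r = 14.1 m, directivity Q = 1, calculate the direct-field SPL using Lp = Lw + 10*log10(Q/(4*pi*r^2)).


4*pi*r^2 = 4*pi*14.1^2 = 2498.32 m^2
Q / (4*pi*r^2) = 1 / 2498.32 = 0.000400269
Lp = 86.1 + 10*log10(0.000400269) = 52.124 dB


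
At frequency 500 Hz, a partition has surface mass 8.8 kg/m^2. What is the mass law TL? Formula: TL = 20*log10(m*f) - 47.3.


m * f = 8.8 * 500 = 4400
20*log10(4400) = 72.8691 dB
TL = 72.8691 - 47.3 = 25.569 dB


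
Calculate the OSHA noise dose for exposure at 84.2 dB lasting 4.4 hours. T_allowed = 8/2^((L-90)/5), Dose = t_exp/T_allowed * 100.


T_allowed = 8 / 2^((84.2 - 90)/5) = 17.8766 hr
Dose = 4.4 / 17.8766 * 100 = 24.613 %


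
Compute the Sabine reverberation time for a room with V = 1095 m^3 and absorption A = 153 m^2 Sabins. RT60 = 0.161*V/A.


RT60 = 0.161 * 1095 / 153 = 1.1523 s


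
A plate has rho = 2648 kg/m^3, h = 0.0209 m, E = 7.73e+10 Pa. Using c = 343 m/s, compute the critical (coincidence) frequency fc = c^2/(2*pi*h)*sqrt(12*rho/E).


12*rho/E = 12*2648/7.73e+10 = 4.11074e-07
sqrt(12*rho/E) = sqrt(4.11074e-07) = 0.000641151
c^2/(2*pi*h) = 343^2/(2*pi*0.0209) = 895905
fc = 895905 * 0.000641151 = 574.41 Hz


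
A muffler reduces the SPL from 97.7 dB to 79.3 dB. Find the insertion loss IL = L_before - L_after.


Insertion loss = SPL without muffler - SPL with muffler
IL = 97.7 - 79.3 = 18.4 dB


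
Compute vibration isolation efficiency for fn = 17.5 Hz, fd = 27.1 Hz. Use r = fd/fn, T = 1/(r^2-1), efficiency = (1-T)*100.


r = 27.1 / 17.5 = 1.54857
r^2 - 1 = 1.54857^2 - 1 = 1.39807
T = 1/1.39807 = 0.715272
Efficiency = (1 - 0.715272)*100 = 28.473 %


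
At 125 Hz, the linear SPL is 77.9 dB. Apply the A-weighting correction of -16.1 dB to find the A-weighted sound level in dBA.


A-weighting table: 125 Hz -> -16.1 dB correction
SPL_A = SPL + correction = 77.9 + (-16.1) = 61.8 dBA


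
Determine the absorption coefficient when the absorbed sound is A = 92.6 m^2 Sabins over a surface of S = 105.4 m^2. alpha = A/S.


Absorption coefficient = absorbed power / incident power
alpha = A / S = 92.6 / 105.4 = 0.87856


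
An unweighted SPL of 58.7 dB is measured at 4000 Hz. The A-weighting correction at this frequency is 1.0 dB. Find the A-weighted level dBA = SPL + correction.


A-weighting table: 4000 Hz -> 1.0 dB correction
SPL_A = SPL + correction = 58.7 + (1.0) = 59.7 dBA


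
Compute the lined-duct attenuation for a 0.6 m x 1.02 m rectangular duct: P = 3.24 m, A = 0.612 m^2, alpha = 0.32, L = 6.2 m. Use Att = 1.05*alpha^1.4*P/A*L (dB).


alpha^1.4 = 0.32^1.4 = 0.202866
Attenuation rate = 1.05 * alpha^1.4 * P / A
= 1.05 * 0.202866 * 3.24 / 0.612 = 1.1277 dB/m
Total Att = 1.1277 * 6.2 = 6.9917 dB


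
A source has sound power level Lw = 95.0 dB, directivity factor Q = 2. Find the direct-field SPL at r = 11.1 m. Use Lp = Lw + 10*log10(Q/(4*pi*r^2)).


4*pi*r^2 = 4*pi*11.1^2 = 1548.3 m^2
Q / (4*pi*r^2) = 2 / 1548.3 = 0.00129174
Lp = 95.0 + 10*log10(0.00129174) = 66.112 dB


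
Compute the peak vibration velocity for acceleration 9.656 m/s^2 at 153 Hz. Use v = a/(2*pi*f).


omega = 2*pi*f = 2*pi*153 = 961.327 rad/s
v = a / omega = 9.656 / 961.327 = 0.010044 m/s


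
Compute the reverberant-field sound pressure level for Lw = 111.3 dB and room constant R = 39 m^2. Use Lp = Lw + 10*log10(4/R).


4/R = 4/39 = 0.102564
Lp = 111.3 + 10*log10(0.102564) = 101.41 dB


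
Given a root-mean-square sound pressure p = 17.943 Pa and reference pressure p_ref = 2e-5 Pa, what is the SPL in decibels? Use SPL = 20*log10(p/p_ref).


p / p_ref = 17.943 / 2e-5 = 897150
SPL = 20 * log10(897150) = 119.06 dB


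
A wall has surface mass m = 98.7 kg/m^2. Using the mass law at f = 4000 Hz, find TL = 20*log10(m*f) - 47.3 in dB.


m * f = 98.7 * 4000 = 394800
20*log10(394800) = 111.928 dB
TL = 111.928 - 47.3 = 64.628 dB


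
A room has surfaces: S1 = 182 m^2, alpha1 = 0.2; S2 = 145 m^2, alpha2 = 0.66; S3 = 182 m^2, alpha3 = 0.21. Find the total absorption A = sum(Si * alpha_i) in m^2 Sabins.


182 * 0.2 = 36.4
145 * 0.66 = 95.7
182 * 0.21 = 38.22
A_total = 36.4 + 95.7 + 38.22 = 170.32 m^2


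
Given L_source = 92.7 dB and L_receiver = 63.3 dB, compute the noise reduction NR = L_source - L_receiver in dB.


NR = L_source - L_receiver (difference between source and receiving room levels)
NR = 92.7 - 63.3 = 29.4 dB


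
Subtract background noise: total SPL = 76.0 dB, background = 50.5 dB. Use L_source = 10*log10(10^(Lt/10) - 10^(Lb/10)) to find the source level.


10^(76.0/10) = 3.98107e+07
10^(50.5/10) = 112202
Difference = 3.98107e+07 - 112202 = 3.96985e+07
L_source = 10*log10(3.96985e+07) = 75.988 dB


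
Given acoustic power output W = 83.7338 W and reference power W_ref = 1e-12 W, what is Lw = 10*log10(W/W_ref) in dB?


W / W_ref = 83.7338 / 1e-12 = 8.37338e+13
Lw = 10 * log10(8.37338e+13) = 139.23 dB


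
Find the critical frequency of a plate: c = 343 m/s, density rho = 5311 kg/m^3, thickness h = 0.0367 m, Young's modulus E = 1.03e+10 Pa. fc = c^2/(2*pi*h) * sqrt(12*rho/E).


12*rho/E = 12*5311/1.03e+10 = 6.18757e-06
sqrt(12*rho/E) = sqrt(6.18757e-06) = 0.00248748
c^2/(2*pi*h) = 343^2/(2*pi*0.0367) = 510202
fc = 510202 * 0.00248748 = 1269.1 Hz


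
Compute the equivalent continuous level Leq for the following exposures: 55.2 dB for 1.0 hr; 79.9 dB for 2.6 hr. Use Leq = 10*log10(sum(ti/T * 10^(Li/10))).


T_total = 1.0 + 2.6 = 3.6 hr
(1.0/3.6) * 10^(55.2/10) = 91980.9
(2.6/3.6) * 10^(79.9/10) = 7.05782e+07
Sum = 91980.9 + 7.05782e+07 = 7.06702e+07
Leq = 10*log10(7.06702e+07) = 78.492 dB


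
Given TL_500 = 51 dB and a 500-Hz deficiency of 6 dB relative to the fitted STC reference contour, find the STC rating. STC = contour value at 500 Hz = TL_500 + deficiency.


By ASTM E413, STC = value of the fitted reference contour at 500 Hz.
Contour value at 500 Hz = TL_500 + deficiency = 51 + 6 = 57
STC = 57


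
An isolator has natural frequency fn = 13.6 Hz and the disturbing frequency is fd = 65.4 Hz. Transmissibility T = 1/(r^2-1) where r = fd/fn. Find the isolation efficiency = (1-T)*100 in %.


r = 65.4 / 13.6 = 4.80882
r^2 - 1 = 4.80882^2 - 1 = 22.1247
T = 1/22.1247 = 0.0451984
Efficiency = (1 - 0.0451984)*100 = 95.48 %


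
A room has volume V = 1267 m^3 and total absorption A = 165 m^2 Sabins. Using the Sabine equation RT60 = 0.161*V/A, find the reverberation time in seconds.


RT60 = 0.161 * 1267 / 165 = 1.2363 s


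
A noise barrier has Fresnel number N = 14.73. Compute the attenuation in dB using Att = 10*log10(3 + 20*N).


3 + 20*N = 3 + 20*14.73 = 297.6
Att = 10*log10(297.6) = 24.736 dB


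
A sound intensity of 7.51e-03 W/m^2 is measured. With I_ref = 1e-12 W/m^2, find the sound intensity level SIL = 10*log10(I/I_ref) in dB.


I / I_ref = 7.51e-03 / 1e-12 = 7.51e+09
SIL = 10 * log10(7.51e+09) = 98.756 dB


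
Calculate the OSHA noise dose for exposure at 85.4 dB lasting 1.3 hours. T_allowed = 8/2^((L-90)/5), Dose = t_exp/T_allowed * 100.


T_allowed = 8 / 2^((85.4 - 90)/5) = 15.1369 hr
Dose = 1.3 / 15.1369 * 100 = 8.5883 %


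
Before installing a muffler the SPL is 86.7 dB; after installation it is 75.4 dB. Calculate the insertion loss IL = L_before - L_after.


Insertion loss = SPL without muffler - SPL with muffler
IL = 86.7 - 75.4 = 11.3 dB


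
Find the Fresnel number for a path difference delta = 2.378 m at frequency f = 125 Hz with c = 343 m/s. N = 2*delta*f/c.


N = 2*delta*f/c = 2*delta/lambda, where lambda = c/f
lambda = 343 / 125 = 2.744 m
N = 2 * 2.378 / 2.744 = 1.7332


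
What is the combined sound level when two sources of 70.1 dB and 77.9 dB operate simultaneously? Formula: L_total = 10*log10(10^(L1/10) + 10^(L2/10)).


10^(70.1/10) = 1.02329e+07
10^(77.9/10) = 6.16595e+07
Sum = 1.02329e+07 + 6.16595e+07 = 7.18924e+07
L_total = 10*log10(7.18924e+07) = 78.567 dB


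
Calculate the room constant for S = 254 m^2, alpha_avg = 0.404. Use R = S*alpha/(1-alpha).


R = 254 * 0.404 / (1 - 0.404) = 172.17 m^2


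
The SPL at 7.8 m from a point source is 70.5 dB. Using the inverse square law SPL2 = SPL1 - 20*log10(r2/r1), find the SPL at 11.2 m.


r2/r1 = 11.2/7.8 = 1.4359
Correction = 20*log10(1.4359) = 3.14248 dB
SPL2 = 70.5 - 3.14248 = 67.358 dB


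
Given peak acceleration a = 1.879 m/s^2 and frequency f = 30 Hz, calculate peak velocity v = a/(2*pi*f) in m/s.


omega = 2*pi*f = 2*pi*30 = 188.496 rad/s
v = a / omega = 1.879 / 188.496 = 0.0099684 m/s


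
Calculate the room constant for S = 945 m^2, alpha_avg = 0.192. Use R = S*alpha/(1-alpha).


R = 945 * 0.192 / (1 - 0.192) = 224.55 m^2


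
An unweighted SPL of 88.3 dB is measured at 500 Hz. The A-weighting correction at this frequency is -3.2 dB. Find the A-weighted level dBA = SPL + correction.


A-weighting table: 500 Hz -> -3.2 dB correction
SPL_A = SPL + correction = 88.3 + (-3.2) = 85.1 dBA


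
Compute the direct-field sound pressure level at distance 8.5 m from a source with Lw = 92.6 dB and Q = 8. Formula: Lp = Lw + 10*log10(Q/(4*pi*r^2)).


4*pi*r^2 = 4*pi*8.5^2 = 907.92 m^2
Q / (4*pi*r^2) = 8 / 907.92 = 0.00881135
Lp = 92.6 + 10*log10(0.00881135) = 72.05 dB


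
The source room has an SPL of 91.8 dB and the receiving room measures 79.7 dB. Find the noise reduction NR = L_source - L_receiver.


NR = L_source - L_receiver (difference between source and receiving room levels)
NR = 91.8 - 79.7 = 12.1 dB


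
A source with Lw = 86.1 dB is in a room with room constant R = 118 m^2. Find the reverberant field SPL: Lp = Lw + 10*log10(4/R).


4/R = 4/118 = 0.0338983
Lp = 86.1 + 10*log10(0.0338983) = 71.402 dB


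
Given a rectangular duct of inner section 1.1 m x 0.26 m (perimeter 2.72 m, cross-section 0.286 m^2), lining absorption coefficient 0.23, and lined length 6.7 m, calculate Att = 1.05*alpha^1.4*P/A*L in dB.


alpha^1.4 = 0.23^1.4 = 0.127767
Attenuation rate = 1.05 * alpha^1.4 * P / A
= 1.05 * 0.127767 * 2.72 / 0.286 = 1.27588 dB/m
Total Att = 1.27588 * 6.7 = 8.5484 dB


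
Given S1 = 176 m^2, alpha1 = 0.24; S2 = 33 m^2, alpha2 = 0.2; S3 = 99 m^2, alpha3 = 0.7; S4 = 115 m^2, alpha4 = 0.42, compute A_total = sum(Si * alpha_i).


176 * 0.24 = 42.24
33 * 0.2 = 6.6
99 * 0.7 = 69.3
115 * 0.42 = 48.3
A_total = 42.24 + 6.6 + 69.3 + 48.3 = 166.44 m^2


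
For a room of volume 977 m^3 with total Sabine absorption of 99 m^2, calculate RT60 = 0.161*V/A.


RT60 = 0.161 * 977 / 99 = 1.5889 s


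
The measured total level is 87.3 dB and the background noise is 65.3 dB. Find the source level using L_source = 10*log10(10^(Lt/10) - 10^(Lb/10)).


10^(87.3/10) = 5.37032e+08
10^(65.3/10) = 3.38844e+06
Difference = 5.37032e+08 - 3.38844e+06 = 5.33644e+08
L_source = 10*log10(5.33644e+08) = 87.273 dB


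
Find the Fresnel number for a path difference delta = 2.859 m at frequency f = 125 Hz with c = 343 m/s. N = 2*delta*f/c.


N = 2*delta*f/c = 2*delta/lambda, where lambda = c/f
lambda = 343 / 125 = 2.744 m
N = 2 * 2.859 / 2.744 = 2.0838


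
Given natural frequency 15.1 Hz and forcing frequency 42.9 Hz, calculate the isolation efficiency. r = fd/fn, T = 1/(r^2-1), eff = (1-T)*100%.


r = 42.9 / 15.1 = 2.84106
r^2 - 1 = 2.84106^2 - 1 = 7.07162
T = 1/7.07162 = 0.14141
Efficiency = (1 - 0.14141)*100 = 85.859 %


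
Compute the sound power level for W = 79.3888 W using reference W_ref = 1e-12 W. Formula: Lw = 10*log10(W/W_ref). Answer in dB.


W / W_ref = 79.3888 / 1e-12 = 7.93888e+13
Lw = 10 * log10(7.93888e+13) = 139 dB


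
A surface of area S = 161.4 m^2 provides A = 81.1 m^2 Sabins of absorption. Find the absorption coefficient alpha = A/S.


Absorption coefficient = absorbed power / incident power
alpha = A / S = 81.1 / 161.4 = 0.50248


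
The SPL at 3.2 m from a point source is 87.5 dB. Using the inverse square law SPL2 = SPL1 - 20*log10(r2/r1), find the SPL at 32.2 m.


r2/r1 = 32.2/3.2 = 10.0625
Correction = 20*log10(10.0625) = 20.0541 dB
SPL2 = 87.5 - 20.0541 = 67.446 dB


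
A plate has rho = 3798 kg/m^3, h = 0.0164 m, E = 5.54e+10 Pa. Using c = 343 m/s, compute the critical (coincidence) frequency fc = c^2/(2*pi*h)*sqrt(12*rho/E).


12*rho/E = 12*3798/5.54e+10 = 8.22671e-07
sqrt(12*rho/E) = sqrt(8.22671e-07) = 0.000907012
c^2/(2*pi*h) = 343^2/(2*pi*0.0164) = 1.14173e+06
fc = 1.14173e+06 * 0.000907012 = 1035.6 Hz


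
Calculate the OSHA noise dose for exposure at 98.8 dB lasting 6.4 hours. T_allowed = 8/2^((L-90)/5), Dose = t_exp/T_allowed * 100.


T_allowed = 8 / 2^((98.8 - 90)/5) = 2.36199 hr
Dose = 6.4 / 2.36199 * 100 = 270.96 %


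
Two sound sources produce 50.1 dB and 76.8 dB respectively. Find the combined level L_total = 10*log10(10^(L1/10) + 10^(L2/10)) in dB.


10^(50.1/10) = 102329
10^(76.8/10) = 4.7863e+07
Sum = 102329 + 4.7863e+07 = 4.79653e+07
L_total = 10*log10(4.79653e+07) = 76.809 dB


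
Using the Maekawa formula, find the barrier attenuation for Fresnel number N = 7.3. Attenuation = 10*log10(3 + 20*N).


3 + 20*N = 3 + 20*7.3 = 149
Att = 10*log10(149) = 21.732 dB


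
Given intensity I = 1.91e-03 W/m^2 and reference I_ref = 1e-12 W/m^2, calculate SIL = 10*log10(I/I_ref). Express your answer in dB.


I / I_ref = 1.91e-03 / 1e-12 = 1.91e+09
SIL = 10 * log10(1.91e+09) = 92.81 dB


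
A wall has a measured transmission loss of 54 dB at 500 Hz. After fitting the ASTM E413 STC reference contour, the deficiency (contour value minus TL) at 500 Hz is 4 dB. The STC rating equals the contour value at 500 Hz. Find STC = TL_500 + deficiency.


By ASTM E413, STC = value of the fitted reference contour at 500 Hz.
Contour value at 500 Hz = TL_500 + deficiency = 54 + 4 = 58
STC = 58


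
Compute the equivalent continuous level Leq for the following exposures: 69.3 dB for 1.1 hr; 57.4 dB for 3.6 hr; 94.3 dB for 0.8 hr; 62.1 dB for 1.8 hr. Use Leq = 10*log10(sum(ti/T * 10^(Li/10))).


T_total = 1.1 + 3.6 + 0.8 + 1.8 = 7.3 hr
(1.1/7.3) * 10^(69.3/10) = 1.28254e+06
(3.6/7.3) * 10^(57.4/10) = 271006
(0.8/7.3) * 10^(94.3/10) = 2.94963e+08
(1.8/7.3) * 10^(62.1/10) = 399898
Sum = 1.28254e+06 + 271006 + 2.94963e+08 + 399898 = 2.96916e+08
Leq = 10*log10(2.96916e+08) = 84.726 dB


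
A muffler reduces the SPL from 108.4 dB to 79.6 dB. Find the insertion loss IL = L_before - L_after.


Insertion loss = SPL without muffler - SPL with muffler
IL = 108.4 - 79.6 = 28.8 dB


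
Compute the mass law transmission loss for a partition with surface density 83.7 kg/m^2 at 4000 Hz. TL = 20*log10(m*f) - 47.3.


m * f = 83.7 * 4000 = 334800
20*log10(334800) = 110.496 dB
TL = 110.496 - 47.3 = 63.196 dB


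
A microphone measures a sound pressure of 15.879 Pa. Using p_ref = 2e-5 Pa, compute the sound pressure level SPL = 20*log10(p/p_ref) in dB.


p / p_ref = 15.879 / 2e-5 = 793950
SPL = 20 * log10(793950) = 118 dB


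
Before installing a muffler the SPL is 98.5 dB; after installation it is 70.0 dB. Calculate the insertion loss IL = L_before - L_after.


Insertion loss = SPL without muffler - SPL with muffler
IL = 98.5 - 70.0 = 28.5 dB


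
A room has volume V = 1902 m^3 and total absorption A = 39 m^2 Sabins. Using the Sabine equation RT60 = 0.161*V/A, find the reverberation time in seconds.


RT60 = 0.161 * 1902 / 39 = 7.8518 s


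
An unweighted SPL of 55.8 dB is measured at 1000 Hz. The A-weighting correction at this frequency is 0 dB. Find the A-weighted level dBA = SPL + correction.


A-weighting table: 1000 Hz -> 0 dB correction
SPL_A = SPL + correction = 55.8 + (0) = 55.8 dBA


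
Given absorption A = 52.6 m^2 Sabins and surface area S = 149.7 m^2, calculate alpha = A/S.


Absorption coefficient = absorbed power / incident power
alpha = A / S = 52.6 / 149.7 = 0.35137


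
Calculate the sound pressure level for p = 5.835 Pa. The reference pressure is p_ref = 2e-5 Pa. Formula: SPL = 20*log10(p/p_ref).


p / p_ref = 5.835 / 2e-5 = 291750
SPL = 20 * log10(291750) = 109.3 dB


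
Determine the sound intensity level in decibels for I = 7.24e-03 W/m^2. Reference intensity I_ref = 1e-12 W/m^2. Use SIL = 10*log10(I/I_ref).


I / I_ref = 7.24e-03 / 1e-12 = 7.24e+09
SIL = 10 * log10(7.24e+09) = 98.597 dB


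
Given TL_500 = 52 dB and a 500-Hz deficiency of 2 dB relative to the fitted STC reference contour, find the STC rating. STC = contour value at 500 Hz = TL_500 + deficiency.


By ASTM E413, STC = value of the fitted reference contour at 500 Hz.
Contour value at 500 Hz = TL_500 + deficiency = 52 + 2 = 54
STC = 54


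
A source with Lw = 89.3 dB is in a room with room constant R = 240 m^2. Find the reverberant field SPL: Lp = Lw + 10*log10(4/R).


4/R = 4/240 = 0.0166667
Lp = 89.3 + 10*log10(0.0166667) = 71.518 dB


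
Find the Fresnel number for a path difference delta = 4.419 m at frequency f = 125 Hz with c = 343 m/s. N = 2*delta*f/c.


N = 2*delta*f/c = 2*delta/lambda, where lambda = c/f
lambda = 343 / 125 = 2.744 m
N = 2 * 4.419 / 2.744 = 3.2208


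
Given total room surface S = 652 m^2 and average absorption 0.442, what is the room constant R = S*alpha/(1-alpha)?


R = 652 * 0.442 / (1 - 0.442) = 516.46 m^2


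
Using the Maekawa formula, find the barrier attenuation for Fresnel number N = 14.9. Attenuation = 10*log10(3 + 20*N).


3 + 20*N = 3 + 20*14.9 = 301
Att = 10*log10(301) = 24.786 dB


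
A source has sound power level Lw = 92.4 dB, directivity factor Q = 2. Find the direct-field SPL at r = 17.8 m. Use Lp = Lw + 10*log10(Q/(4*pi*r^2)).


4*pi*r^2 = 4*pi*17.8^2 = 3981.53 m^2
Q / (4*pi*r^2) = 2 / 3981.53 = 0.000502319
Lp = 92.4 + 10*log10(0.000502319) = 59.41 dB


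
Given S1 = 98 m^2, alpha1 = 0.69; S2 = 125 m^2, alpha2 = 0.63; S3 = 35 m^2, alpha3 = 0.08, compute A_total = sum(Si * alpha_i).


98 * 0.69 = 67.62
125 * 0.63 = 78.75
35 * 0.08 = 2.8
A_total = 67.62 + 78.75 + 2.8 = 149.17 m^2


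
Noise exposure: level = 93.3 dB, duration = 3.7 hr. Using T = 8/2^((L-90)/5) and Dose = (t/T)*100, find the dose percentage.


T_allowed = 8 / 2^((93.3 - 90)/5) = 5.06303 hr
Dose = 3.7 / 5.06303 * 100 = 73.079 %


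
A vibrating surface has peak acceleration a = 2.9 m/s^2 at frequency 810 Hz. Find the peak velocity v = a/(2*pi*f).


omega = 2*pi*f = 2*pi*810 = 5089.38 rad/s
v = a / omega = 2.9 / 5089.38 = 0.00056981 m/s


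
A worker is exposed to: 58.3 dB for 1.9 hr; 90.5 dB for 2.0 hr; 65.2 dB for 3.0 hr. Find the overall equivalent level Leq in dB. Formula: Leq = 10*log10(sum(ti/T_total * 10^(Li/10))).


T_total = 1.9 + 2.0 + 3.0 = 6.9 hr
(1.9/6.9) * 10^(58.3/10) = 186168
(2.0/6.9) * 10^(90.5/10) = 3.25223e+08
(3.0/6.9) * 10^(65.2/10) = 1.4397e+06
Sum = 186168 + 3.25223e+08 + 1.4397e+06 = 3.26849e+08
Leq = 10*log10(3.26849e+08) = 85.143 dB


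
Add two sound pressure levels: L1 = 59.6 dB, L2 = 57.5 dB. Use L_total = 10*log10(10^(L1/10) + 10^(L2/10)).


10^(59.6/10) = 912011
10^(57.5/10) = 562341
Sum = 912011 + 562341 = 1.47435e+06
L_total = 10*log10(1.47435e+06) = 61.686 dB


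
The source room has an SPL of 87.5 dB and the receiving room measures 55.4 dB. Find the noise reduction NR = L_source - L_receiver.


NR = L_source - L_receiver (difference between source and receiving room levels)
NR = 87.5 - 55.4 = 32.1 dB


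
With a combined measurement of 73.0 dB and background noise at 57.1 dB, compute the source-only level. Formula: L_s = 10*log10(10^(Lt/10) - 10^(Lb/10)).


10^(73.0/10) = 1.99526e+07
10^(57.1/10) = 512861
Difference = 1.99526e+07 - 512861 = 1.94397e+07
L_source = 10*log10(1.94397e+07) = 72.887 dB


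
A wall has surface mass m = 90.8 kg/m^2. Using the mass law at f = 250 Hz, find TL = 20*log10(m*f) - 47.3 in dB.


m * f = 90.8 * 250 = 22700
20*log10(22700) = 87.1205 dB
TL = 87.1205 - 47.3 = 39.821 dB


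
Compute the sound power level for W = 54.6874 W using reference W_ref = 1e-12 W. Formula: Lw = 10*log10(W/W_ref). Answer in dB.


W / W_ref = 54.6874 / 1e-12 = 5.46874e+13
Lw = 10 * log10(5.46874e+13) = 137.38 dB


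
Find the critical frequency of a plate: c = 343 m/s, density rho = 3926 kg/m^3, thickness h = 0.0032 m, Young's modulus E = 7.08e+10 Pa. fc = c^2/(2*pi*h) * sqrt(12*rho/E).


12*rho/E = 12*3926/7.08e+10 = 6.65424e-07
sqrt(12*rho/E) = sqrt(6.65424e-07) = 0.000815735
c^2/(2*pi*h) = 343^2/(2*pi*0.0032) = 5.85138e+06
fc = 5.85138e+06 * 0.000815735 = 4773.2 Hz


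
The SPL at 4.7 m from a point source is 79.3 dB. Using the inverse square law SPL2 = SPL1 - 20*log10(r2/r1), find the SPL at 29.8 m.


r2/r1 = 29.8/4.7 = 6.34043
Correction = 20*log10(6.34043) = 16.0424 dB
SPL2 = 79.3 - 16.0424 = 63.258 dB


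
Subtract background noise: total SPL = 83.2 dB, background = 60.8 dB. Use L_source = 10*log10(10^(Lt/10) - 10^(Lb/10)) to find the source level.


10^(83.2/10) = 2.0893e+08
10^(60.8/10) = 1.20226e+06
Difference = 2.0893e+08 - 1.20226e+06 = 2.07728e+08
L_source = 10*log10(2.07728e+08) = 83.175 dB


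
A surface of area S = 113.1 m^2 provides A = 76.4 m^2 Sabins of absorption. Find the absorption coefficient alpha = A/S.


Absorption coefficient = absorbed power / incident power
alpha = A / S = 76.4 / 113.1 = 0.67551


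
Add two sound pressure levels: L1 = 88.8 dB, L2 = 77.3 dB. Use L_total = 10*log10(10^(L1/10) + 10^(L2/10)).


10^(88.8/10) = 7.58578e+08
10^(77.3/10) = 5.37032e+07
Sum = 7.58578e+08 + 5.37032e+07 = 8.12281e+08
L_total = 10*log10(8.12281e+08) = 89.097 dB


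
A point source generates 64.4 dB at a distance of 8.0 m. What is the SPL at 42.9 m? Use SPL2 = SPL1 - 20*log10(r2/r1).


r2/r1 = 42.9/8.0 = 5.3625
Correction = 20*log10(5.3625) = 14.5873 dB
SPL2 = 64.4 - 14.5873 = 49.813 dB


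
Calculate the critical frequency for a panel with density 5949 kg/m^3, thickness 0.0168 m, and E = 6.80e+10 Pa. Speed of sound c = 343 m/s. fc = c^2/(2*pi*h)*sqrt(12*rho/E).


12*rho/E = 12*5949/6.80e+10 = 1.04982e-06
sqrt(12*rho/E) = sqrt(1.04982e-06) = 0.00102461
c^2/(2*pi*h) = 343^2/(2*pi*0.0168) = 1.11455e+06
fc = 1.11455e+06 * 0.00102461 = 1142 Hz


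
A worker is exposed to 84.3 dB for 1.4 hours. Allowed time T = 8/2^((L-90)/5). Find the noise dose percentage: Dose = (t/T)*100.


T_allowed = 8 / 2^((84.3 - 90)/5) = 17.6305 hr
Dose = 1.4 / 17.6305 * 100 = 7.9408 %


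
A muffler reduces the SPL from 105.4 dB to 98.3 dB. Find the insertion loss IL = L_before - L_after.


Insertion loss = SPL without muffler - SPL with muffler
IL = 105.4 - 98.3 = 7.1 dB


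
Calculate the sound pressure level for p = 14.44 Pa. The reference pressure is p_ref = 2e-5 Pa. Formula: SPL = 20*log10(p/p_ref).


p / p_ref = 14.44 / 2e-5 = 722000
SPL = 20 * log10(722000) = 117.17 dB


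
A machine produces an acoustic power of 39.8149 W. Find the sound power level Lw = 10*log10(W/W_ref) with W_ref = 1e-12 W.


W / W_ref = 39.8149 / 1e-12 = 3.98149e+13
Lw = 10 * log10(3.98149e+13) = 136 dB


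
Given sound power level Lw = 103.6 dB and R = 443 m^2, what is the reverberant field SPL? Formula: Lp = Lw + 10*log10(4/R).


4/R = 4/443 = 0.00902935
Lp = 103.6 + 10*log10(0.00902935) = 83.157 dB


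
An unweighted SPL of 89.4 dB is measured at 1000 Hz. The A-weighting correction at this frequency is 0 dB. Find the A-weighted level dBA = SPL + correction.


A-weighting table: 1000 Hz -> 0 dB correction
SPL_A = SPL + correction = 89.4 + (0) = 89.4 dBA


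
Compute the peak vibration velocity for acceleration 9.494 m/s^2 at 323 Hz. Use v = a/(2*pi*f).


omega = 2*pi*f = 2*pi*323 = 2029.47 rad/s
v = a / omega = 9.494 / 2029.47 = 0.0046781 m/s


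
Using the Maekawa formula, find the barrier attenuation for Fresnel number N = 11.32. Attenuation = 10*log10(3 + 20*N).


3 + 20*N = 3 + 20*11.32 = 229.4
Att = 10*log10(229.4) = 23.606 dB


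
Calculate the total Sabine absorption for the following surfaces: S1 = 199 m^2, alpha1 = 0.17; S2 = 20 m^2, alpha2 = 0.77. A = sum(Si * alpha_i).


199 * 0.17 = 33.83
20 * 0.77 = 15.4
A_total = 33.83 + 15.4 = 49.23 m^2


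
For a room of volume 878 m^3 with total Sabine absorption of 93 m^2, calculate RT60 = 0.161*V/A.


RT60 = 0.161 * 878 / 93 = 1.52 s


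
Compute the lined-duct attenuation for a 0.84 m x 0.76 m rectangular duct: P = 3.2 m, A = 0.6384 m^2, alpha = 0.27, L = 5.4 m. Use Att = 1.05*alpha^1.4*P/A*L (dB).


alpha^1.4 = 0.27^1.4 = 0.159922
Attenuation rate = 1.05 * alpha^1.4 * P / A
= 1.05 * 0.159922 * 3.2 / 0.6384 = 0.841695 dB/m
Total Att = 0.841695 * 5.4 = 4.5452 dB


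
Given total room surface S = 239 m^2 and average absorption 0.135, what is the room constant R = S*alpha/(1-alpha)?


R = 239 * 0.135 / (1 - 0.135) = 37.301 m^2


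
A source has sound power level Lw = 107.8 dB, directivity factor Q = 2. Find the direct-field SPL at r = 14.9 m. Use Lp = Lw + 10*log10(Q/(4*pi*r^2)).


4*pi*r^2 = 4*pi*14.9^2 = 2789.86 m^2
Q / (4*pi*r^2) = 2 / 2789.86 = 0.000716882
Lp = 107.8 + 10*log10(0.000716882) = 76.354 dB


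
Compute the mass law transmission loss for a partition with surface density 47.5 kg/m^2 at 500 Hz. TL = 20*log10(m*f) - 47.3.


m * f = 47.5 * 500 = 23750
20*log10(23750) = 87.5133 dB
TL = 87.5133 - 47.3 = 40.213 dB


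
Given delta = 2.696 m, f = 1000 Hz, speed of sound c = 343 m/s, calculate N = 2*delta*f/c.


N = 2*delta*f/c = 2*delta/lambda, where lambda = c/f
lambda = 343 / 1000 = 0.343 m
N = 2 * 2.696 / 0.343 = 15.72


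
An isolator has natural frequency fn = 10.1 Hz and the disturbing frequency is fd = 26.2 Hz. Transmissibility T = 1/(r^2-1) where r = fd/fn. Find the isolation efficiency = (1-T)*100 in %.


r = 26.2 / 10.1 = 2.59406
r^2 - 1 = 2.59406^2 - 1 = 5.72915
T = 1/5.72915 = 0.174546
Efficiency = (1 - 0.174546)*100 = 82.545 %


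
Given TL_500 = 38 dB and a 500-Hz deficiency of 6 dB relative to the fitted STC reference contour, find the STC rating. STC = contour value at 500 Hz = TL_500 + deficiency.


By ASTM E413, STC = value of the fitted reference contour at 500 Hz.
Contour value at 500 Hz = TL_500 + deficiency = 38 + 6 = 44
STC = 44


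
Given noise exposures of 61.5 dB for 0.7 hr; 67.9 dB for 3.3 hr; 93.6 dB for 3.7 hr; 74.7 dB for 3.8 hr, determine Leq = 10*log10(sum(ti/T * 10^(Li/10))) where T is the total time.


T_total = 0.7 + 3.3 + 3.7 + 3.8 = 11.5 hr
(0.7/11.5) * 10^(61.5/10) = 85980.5
(3.3/11.5) * 10^(67.9/10) = 1.76936e+06
(3.7/11.5) * 10^(93.6/10) = 7.37062e+08
(3.8/11.5) * 10^(74.7/10) = 9.75182e+06
Sum = 85980.5 + 1.76936e+06 + 7.37062e+08 + 9.75182e+06 = 7.48669e+08
Leq = 10*log10(7.48669e+08) = 88.743 dB


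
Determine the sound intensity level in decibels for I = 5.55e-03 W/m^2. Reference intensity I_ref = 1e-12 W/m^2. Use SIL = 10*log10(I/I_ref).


I / I_ref = 5.55e-03 / 1e-12 = 5.55e+09
SIL = 10 * log10(5.55e+09) = 97.443 dB


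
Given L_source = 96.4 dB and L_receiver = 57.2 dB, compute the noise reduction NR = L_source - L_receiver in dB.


NR = L_source - L_receiver (difference between source and receiving room levels)
NR = 96.4 - 57.2 = 39.2 dB


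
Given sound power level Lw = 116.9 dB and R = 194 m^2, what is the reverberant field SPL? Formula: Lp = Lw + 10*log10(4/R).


4/R = 4/194 = 0.0206186
Lp = 116.9 + 10*log10(0.0206186) = 100.04 dB


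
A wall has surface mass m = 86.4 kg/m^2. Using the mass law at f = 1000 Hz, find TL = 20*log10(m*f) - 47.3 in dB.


m * f = 86.4 * 1000 = 86400
20*log10(86400) = 98.7303 dB
TL = 98.7303 - 47.3 = 51.43 dB


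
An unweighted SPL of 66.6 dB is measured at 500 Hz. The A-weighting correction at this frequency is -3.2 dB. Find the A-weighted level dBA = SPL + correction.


A-weighting table: 500 Hz -> -3.2 dB correction
SPL_A = SPL + correction = 66.6 + (-3.2) = 63.4 dBA
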